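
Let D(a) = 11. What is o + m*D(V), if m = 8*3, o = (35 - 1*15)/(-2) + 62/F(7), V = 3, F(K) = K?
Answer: 1840/7 ≈ 262.86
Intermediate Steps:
o = -8/7 (o = (35 - 1*15)/(-2) + 62/7 = (35 - 15)*(-1/2) + 62*(1/7) = 20*(-1/2) + 62/7 = -10 + 62/7 = -8/7 ≈ -1.1429)
m = 24
o + m*D(V) = -8/7 + 24*11 = -8/7 + 264 = 1840/7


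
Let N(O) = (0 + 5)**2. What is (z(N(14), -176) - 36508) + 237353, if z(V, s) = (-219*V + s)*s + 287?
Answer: 1195708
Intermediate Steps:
N(O) = 25 (N(O) = 5**2 = 25)
z(V, s) = 287 + s*(s - 219*V) (z(V, s) = (s - 219*V)*s + 287 = s*(s - 219*V) + 287 = 287 + s*(s - 219*V))
(z(N(14), -176) - 36508) + 237353 = ((287 + (-176)**2 - 219*25*(-176)) - 36508) + 237353 = ((287 + 30976 + 963600) - 36508) + 237353 = (994863 - 36508) + 237353 = 958355 + 237353 = 1195708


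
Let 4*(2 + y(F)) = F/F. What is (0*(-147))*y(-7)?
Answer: 0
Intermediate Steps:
y(F) = -7/4 (y(F) = -2 + (F/F)/4 = -2 + (¼)*1 = -2 + ¼ = -7/4)
(0*(-147))*y(-7) = (0*(-147))*(-7/4) = 0*(-7/4) = 0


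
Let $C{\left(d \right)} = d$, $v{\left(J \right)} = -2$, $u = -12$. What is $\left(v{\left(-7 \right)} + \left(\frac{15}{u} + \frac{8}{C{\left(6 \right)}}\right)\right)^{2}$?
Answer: $\frac{529}{144} \approx 3.6736$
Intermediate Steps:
$\left(v{\left(-7 \right)} + \left(\frac{15}{u} + \frac{8}{C{\left(6 \right)}}\right)\right)^{2} = \left(-2 + \left(\frac{15}{-12} + \frac{8}{6}\right)\right)^{2} = \left(-2 + \left(15 \left(- \frac{1}{12}\right) + 8 \cdot \frac{1}{6}\right)\right)^{2} = \left(-2 + \left(- \frac{5}{4} + \frac{4}{3}\right)\right)^{2} = \left(-2 + \frac{1}{12}\right)^{2} = \left(- \frac{23}{12}\right)^{2} = \frac{529}{144}$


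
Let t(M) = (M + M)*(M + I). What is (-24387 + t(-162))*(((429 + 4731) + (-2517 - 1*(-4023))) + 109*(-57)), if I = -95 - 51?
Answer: 34158465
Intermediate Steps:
I = -146
t(M) = 2*M*(-146 + M) (t(M) = (M + M)*(M - 146) = (2*M)*(-146 + M) = 2*M*(-146 + M))
(-24387 + t(-162))*(((429 + 4731) + (-2517 - 1*(-4023))) + 109*(-57)) = (-24387 + 2*(-162)*(-146 - 162))*(((429 + 4731) + (-2517 - 1*(-4023))) + 109*(-57)) = (-24387 + 2*(-162)*(-308))*((5160 + (-2517 + 4023)) - 6213) = (-24387 + 99792)*((5160 + 1506) - 6213) = 75405*(6666 - 6213) = 75405*453 = 34158465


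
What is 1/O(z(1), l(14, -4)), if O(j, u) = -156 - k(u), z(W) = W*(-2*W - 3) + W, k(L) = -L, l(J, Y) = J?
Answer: -1/142 ≈ -0.0070423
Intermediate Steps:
z(W) = W + W*(-3 - 2*W) (z(W) = W*(-3 - 2*W) + W = W + W*(-3 - 2*W))
O(j, u) = -156 + u (O(j, u) = -156 - (-1)*u = -156 + u)
1/O(z(1), l(14, -4)) = 1/(-156 + 14) = 1/(-142) = -1/142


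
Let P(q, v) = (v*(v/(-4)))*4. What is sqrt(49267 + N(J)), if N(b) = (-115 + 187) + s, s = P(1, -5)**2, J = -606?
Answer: 2*sqrt(12491) ≈ 223.53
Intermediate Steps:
P(q, v) = -v**2 (P(q, v) = (v*(v*(-1/4)))*4 = (v*(-v/4))*4 = -v**2/4*4 = -v**2)
s = 625 (s = (-1*(-5)**2)**2 = (-1*25)**2 = (-25)**2 = 625)
N(b) = 697 (N(b) = (-115 + 187) + 625 = 72 + 625 = 697)
sqrt(49267 + N(J)) = sqrt(49267 + 697) = sqrt(49964) = 2*sqrt(12491)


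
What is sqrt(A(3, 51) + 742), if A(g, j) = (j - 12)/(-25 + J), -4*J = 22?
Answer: 8*sqrt(43066)/61 ≈ 27.216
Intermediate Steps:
J = -11/2 (J = -1/4*22 = -11/2 ≈ -5.5000)
A(g, j) = 24/61 - 2*j/61 (A(g, j) = (j - 12)/(-25 - 11/2) = (-12 + j)/(-61/2) = (-12 + j)*(-2/61) = 24/61 - 2*j/61)
sqrt(A(3, 51) + 742) = sqrt((24/61 - 2/61*51) + 742) = sqrt((24/61 - 102/61) + 742) = sqrt(-78/61 + 742) = sqrt(45184/61) = 8*sqrt(43066)/61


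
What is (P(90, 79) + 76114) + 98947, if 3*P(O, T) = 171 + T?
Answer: 525433/3 ≈ 1.7514e+5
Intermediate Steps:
P(O, T) = 57 + T/3 (P(O, T) = (171 + T)/3 = 57 + T/3)
(P(90, 79) + 76114) + 98947 = ((57 + (1/3)*79) + 76114) + 98947 = ((57 + 79/3) + 76114) + 98947 = (250/3 + 76114) + 98947 = 228592/3 + 98947 = 525433/3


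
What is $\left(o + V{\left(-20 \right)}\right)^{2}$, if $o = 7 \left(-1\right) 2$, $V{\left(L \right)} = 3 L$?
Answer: $5476$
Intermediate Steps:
$o = -14$ ($o = \left(-7\right) 2 = -14$)
$\left(o + V{\left(-20 \right)}\right)^{2} = \left(-14 + 3 \left(-20\right)\right)^{2} = \left(-14 - 60\right)^{2} = \left(-74\right)^{2} = 5476$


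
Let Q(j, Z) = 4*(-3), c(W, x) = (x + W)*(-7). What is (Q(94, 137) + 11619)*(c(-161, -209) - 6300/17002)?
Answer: 255521605080/8501 ≈ 3.0058e+7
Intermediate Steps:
c(W, x) = -7*W - 7*x (c(W, x) = (W + x)*(-7) = -7*W - 7*x)
Q(j, Z) = -12
(Q(94, 137) + 11619)*(c(-161, -209) - 6300/17002) = (-12 + 11619)*((-7*(-161) - 7*(-209)) - 6300/17002) = 11607*((1127 + 1463) - 6300*1/17002) = 11607*(2590 - 3150/8501) = 11607*(22014440/8501) = 255521605080/8501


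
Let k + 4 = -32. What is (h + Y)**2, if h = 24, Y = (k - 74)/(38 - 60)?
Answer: 841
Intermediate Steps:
k = -36 (k = -4 - 32 = -36)
Y = 5 (Y = (-36 - 74)/(38 - 60) = -110/(-22) = -110*(-1/22) = 5)
(h + Y)**2 = (24 + 5)**2 = 29**2 = 841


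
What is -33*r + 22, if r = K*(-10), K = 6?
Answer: 2002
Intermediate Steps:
r = -60 (r = 6*(-10) = -60)
-33*r + 22 = -33*(-60) + 22 = 1980 + 22 = 2002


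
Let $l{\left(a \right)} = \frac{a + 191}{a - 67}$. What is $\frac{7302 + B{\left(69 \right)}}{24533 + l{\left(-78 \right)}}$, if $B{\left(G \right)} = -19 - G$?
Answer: $\frac{523015}{1778586} \approx 0.29406$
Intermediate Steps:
$l{\left(a \right)} = \frac{191 + a}{-67 + a}$
$\frac{7302 + B{\left(69 \right)}}{24533 + l{\left(-78 \right)}} = \frac{7302 - 88}{24533 + \frac{191 - 78}{-67 - 78}} = \frac{7302 - 88}{24533 + \frac{1}{-145} \cdot 113} = \frac{7302 - 88}{24533 - \frac{113}{145}} = \frac{7214}{24533 - \frac{113}{145}} = \frac{7214}{\frac{3557172}{145}} = 7214 \cdot \frac{145}{3557172} = \frac{523015}{1778586}$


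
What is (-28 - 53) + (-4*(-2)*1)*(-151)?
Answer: -1289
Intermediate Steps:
(-28 - 53) + (-4*(-2)*1)*(-151) = -81 + (8*1)*(-151) = -81 + 8*(-151) = -81 - 1208 = -1289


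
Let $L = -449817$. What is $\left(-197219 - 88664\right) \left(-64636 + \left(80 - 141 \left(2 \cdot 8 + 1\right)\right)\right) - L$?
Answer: $19141174316$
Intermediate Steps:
$\left(-197219 - 88664\right) \left(-64636 + \left(80 - 141 \left(2 \cdot 8 + 1\right)\right)\right) - L = \left(-197219 - 88664\right) \left(-64636 + \left(80 - 141 \left(2 \cdot 8 + 1\right)\right)\right) - -449817 = - 285883 \left(-64636 + \left(80 - 141 \left(16 + 1\right)\right)\right) + 449817 = - 285883 \left(-64636 + \left(80 - 2397\right)\right) + 449817 = - 285883 \left(-64636 - 2317\right) + 449817 = \left(-285883\right) \left(-66953\right) + 449817 = 19140724499 + 449817 = 19141174316$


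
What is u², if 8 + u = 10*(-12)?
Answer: 16384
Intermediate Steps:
u = -128 (u = -8 + 10*(-12) = -8 - 120 = -128)
u² = (-128)² = 16384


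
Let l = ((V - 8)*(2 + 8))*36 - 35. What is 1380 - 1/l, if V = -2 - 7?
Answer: 8493901/6155 ≈ 1380.0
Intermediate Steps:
V = -9
l = -6155 (l = ((-9 - 8)*(2 + 8))*36 - 35 = -17*10*36 - 35 = -170*36 - 35 = -6120 - 35 = -6155)
1380 - 1/l = 1380 - 1/(-6155) = 1380 - 1*(-1/6155) = 1380 + 1/6155 = 8493901/6155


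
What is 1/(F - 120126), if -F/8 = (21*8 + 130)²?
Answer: -1/830558 ≈ -1.2040e-6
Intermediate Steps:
F = -710432 (F = -8*(21*8 + 130)² = -8*(168 + 130)² = -8*298² = -8*88804 = -710432)
1/(F - 120126) = 1/(-710432 - 120126) = 1/(-830558) = -1/830558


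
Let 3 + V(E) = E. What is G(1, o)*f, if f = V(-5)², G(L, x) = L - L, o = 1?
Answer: 0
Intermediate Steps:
G(L, x) = 0
V(E) = -3 + E
f = 64 (f = (-3 - 5)² = (-8)² = 64)
G(1, o)*f = 0*64 = 0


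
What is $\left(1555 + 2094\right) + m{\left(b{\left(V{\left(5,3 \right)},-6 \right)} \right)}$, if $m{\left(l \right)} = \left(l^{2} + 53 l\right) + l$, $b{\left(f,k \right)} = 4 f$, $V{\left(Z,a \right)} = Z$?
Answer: $5129$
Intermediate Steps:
$m{\left(l \right)} = l^{2} + 54 l$
$\left(1555 + 2094\right) + m{\left(b{\left(V{\left(5,3 \right)},-6 \right)} \right)} = \left(1555 + 2094\right) + 4 \cdot 5 \left(54 + 4 \cdot 5\right) = 3649 + 20 \left(54 + 20\right) = 3649 + 20 \cdot 74 = 3649 + 1480 = 5129$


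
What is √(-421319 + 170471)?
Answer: 12*I*√1742 ≈ 500.85*I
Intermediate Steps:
√(-421319 + 170471) = √(-250848) = 12*I*√1742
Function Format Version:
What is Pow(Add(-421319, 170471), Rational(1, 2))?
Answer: Mul(12, I, Pow(1742, Rational(1, 2))) ≈ Mul(500.85, I)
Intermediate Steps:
Pow(Add(-421319, 170471), Rational(1, 2)) = Pow(-250848, Rational(1, 2)) = Mul(12, I, Pow(1742, Rational(1, 2)))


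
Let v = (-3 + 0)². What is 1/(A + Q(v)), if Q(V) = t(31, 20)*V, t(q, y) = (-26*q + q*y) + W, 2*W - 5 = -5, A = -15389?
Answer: -1/17063 ≈ -5.8606e-5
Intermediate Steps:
W = 0 (W = 5/2 + (½)*(-5) = 5/2 - 5/2 = 0)
t(q, y) = -26*q + q*y (t(q, y) = (-26*q + q*y) + 0 = -26*q + q*y)
v = 9 (v = (-3)² = 9)
Q(V) = -186*V (Q(V) = (31*(-26 + 20))*V = (31*(-6))*V = -186*V)
1/(A + Q(v)) = 1/(-15389 - 186*9) = 1/(-15389 - 1674) = 1/(-17063) = -1/17063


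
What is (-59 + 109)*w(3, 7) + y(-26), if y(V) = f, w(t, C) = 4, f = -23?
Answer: 177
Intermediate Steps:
y(V) = -23
(-59 + 109)*w(3, 7) + y(-26) = (-59 + 109)*4 - 23 = 50*4 - 23 = 200 - 23 = 177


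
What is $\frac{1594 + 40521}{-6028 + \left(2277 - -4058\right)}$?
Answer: $\frac{42115}{307} \approx 137.18$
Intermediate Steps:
$\frac{1594 + 40521}{-6028 + \left(2277 - -4058\right)} = \frac{42115}{-6028 + \left(2277 + 4058\right)} = \frac{42115}{-6028 + 6335} = \frac{42115}{307}$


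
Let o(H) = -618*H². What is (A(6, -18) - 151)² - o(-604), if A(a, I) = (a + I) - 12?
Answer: 225486913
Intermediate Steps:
A(a, I) = -12 + I + a (A(a, I) = (I + a) - 12 = -12 + I + a)
(A(6, -18) - 151)² - o(-604) = ((-12 - 18 + 6) - 151)² - (-618)*(-604)² = (-24 - 151)² - (-618)*364816 = (-175)² - 1*(-225456288) = 30625 + 225456288 = 225486913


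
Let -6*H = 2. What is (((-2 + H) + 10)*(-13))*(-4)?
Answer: 1196/3 ≈ 398.67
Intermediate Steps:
H = -⅓ (H = -⅙*2 = -⅓ ≈ -0.33333)
(((-2 + H) + 10)*(-13))*(-4) = (((-2 - ⅓) + 10)*(-13))*(-4) = ((-7/3 + 10)*(-13))*(-4) = ((23/3)*(-13))*(-4) = -299/3*(-4) = 1196/3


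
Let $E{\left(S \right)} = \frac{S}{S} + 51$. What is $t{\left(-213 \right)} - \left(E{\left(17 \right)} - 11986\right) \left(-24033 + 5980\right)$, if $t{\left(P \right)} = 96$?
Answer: $-215444406$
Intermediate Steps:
$E{\left(S \right)} = 52$ ($E{\left(S \right)} = 1 + 51 = 52$)
$t{\left(-213 \right)} - \left(E{\left(17 \right)} - 11986\right) \left(-24033 + 5980\right) = 96 - \left(52 - 11986\right) \left(-24033 + 5980\right) = 96 - \left(-11934\right) \left(-18053\right) = 96 - 215444502 = -215444406$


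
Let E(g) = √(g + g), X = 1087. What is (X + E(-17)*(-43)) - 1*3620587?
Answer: -3619500 - 43*I*√34 ≈ -3.6195e+6 - 250.73*I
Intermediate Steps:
E(g) = √2*√g (E(g) = √(2*g) = √2*√g)
(X + E(-17)*(-43)) - 1*3620587 = (1087 + (√2*√(-17))*(-43)) - 1*3620587 = (1087 + (√2*(I*√17))*(-43)) - 3620587 = (1087 + (I*√34)*(-43)) - 3620587 = (1087 - 43*I*√34) - 3620587 = -3619500 - 43*I*√34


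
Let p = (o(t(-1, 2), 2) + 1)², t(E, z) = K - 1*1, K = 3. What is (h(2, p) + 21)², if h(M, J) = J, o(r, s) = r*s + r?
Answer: 4900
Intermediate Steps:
t(E, z) = 2 (t(E, z) = 3 - 1*1 = 3 - 1 = 2)
o(r, s) = r + r*s
p = 49 (p = (2*(1 + 2) + 1)² = (2*3 + 1)² = (6 + 1)² = 7² = 49)
(h(2, p) + 21)² = (49 + 21)² = 70² = 4900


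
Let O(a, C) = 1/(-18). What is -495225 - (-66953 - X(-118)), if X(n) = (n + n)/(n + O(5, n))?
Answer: -910073752/2125 ≈ -4.2827e+5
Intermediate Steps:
O(a, C) = -1/18
X(n) = 2*n/(-1/18 + n) (X(n) = (n + n)/(n - 1/18) = (2*n)/(-1/18 + n) = 2*n/(-1/18 + n))
-495225 - (-66953 - X(-118)) = -495225 - (-66953 - 36*(-118)/(-1 + 18*(-118))) = -495225 - (-66953 - 36*(-118)/(-1 - 2124)) = -495225 - (-66953 - 36*(-118)/(-2125)) = -495225 - (-66953 - 36*(-118)*(-1)/2125) = -495225 - (-66953 - 1*4248/2125) = -495225 - (-66953 - 4248/2125) = -495225 - 1*(-142279373/2125) = -495225 + 142279373/2125 = -910073752/2125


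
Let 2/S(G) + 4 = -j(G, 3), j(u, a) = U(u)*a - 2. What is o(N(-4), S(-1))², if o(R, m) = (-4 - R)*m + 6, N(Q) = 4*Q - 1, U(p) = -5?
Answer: 64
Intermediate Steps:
N(Q) = -1 + 4*Q
j(u, a) = -2 - 5*a (j(u, a) = -5*a - 2 = -2 - 5*a)
S(G) = 2/13 (S(G) = 2/(-4 - (-2 - 5*3)) = 2/(-4 - (-2 - 15)) = 2/(-4 - 1*(-17)) = 2/(-4 + 17) = 2/13)
o(R, m) = 6 + m*(-4 - R) (o(R, m) = m*(-4 - R) + 6 = 6 + m*(-4 - R))
o(N(-4), S(-1))² = (6 - 4*2/13 - 1*(-1 + 4*(-4))*2/13)² = (6 - 8/13 - 1*(-1 - 16)*2/13)² = (6 - 8/13 - 1*(-17)*2/13)² = (6 - 8/13 + 34/13)² = 8² = 64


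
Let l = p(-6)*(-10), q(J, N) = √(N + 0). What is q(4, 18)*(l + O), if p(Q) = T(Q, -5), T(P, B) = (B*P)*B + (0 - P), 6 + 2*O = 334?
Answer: 4812*√2 ≈ 6805.2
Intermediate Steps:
q(J, N) = √N
O = 164 (O = -3 + (½)*334 = -3 + 167 = 164)
T(P, B) = -P + P*B² (T(P, B) = P*B² - P = -P + P*B²)
p(Q) = 24*Q (p(Q) = Q*(-1 + (-5)²) = Q*(-1 + 25) = Q*24 = 24*Q)
l = 1440 (l = (24*(-6))*(-10) = -144*(-10) = 1440)
q(4, 18)*(l + O) = √18*(1440 + 164) = (3*√2)*1604 = 4812*√2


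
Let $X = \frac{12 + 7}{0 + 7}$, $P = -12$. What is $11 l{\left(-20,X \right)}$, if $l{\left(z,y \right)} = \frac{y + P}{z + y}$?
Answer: $\frac{65}{11} \approx 5.9091$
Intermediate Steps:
$X = \frac{19}{7} \approx 2.7143$
$l{\left(z,y \right)} = \frac{-12 + y}{y + z}$ ($l{\left(z,y \right)} = \frac{y - 12}{z + y} = \frac{-12 + y}{y + z}$)
$11 l{\left(-20,X \right)} = 11 \frac{-12 + \frac{19}{7}}{\frac{19}{7} - 20} = 11 \frac{1}{- \frac{121}{7}} \left(- \frac{65}{7}\right) = 11 \left(\left(- \frac{7}{121}\right) \left(- \frac{65}{7}\right)\right) = 11 \cdot \frac{65}{121} = \frac{65}{11}$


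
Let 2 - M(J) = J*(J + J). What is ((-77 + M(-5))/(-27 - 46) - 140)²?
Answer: 101909025/5329 ≈ 19123.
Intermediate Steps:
M(J) = 2 - 2*J² (M(J) = 2 - J*(J + J) = 2 - J*2*J = 2 - 2*J²)
((-77 + M(-5))/(-27 - 46) - 140)² = ((-77 + (2 - 2*(-5)²))/(-27 - 46) - 140)² = ((-77 + (2 - 2*25))/(-73) - 140)² = ((-77 + (2 - 50))*(-1/73) - 140)² = ((-77 - 48)*(-1/73) - 140)² = (-125*(-1/73) - 140)² = (125/73 - 140)² = (-10095/73)² = 101909025/5329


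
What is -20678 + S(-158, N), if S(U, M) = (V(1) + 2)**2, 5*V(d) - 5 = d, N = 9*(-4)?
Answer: -516694/25 ≈ -20668.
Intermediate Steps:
N = -36
V(d) = 1 + d/5
S(U, M) = 256/25 (S(U, M) = ((1 + (1/5)*1) + 2)**2 = ((1 + 1/5) + 2)**2 = (6/5 + 2)**2 = (16/5)**2 = 256/25)
-20678 + S(-158, N) = -20678 + 256/25 = -516694/25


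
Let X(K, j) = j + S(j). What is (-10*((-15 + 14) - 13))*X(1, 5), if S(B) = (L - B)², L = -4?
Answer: 12040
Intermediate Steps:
S(B) = (-4 - B)²
X(K, j) = j + (4 + j)²
(-10*((-15 + 14) - 13))*X(1, 5) = (-10*((-15 + 14) - 13))*(5 + (4 + 5)²) = (-10*(-1 - 13))*(5 + 9²) = (-10*(-14))*(5 + 81) = 140*86 = 12040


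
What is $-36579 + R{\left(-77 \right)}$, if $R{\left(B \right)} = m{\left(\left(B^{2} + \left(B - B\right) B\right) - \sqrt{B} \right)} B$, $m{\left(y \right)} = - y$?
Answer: $419954 - 77 i \sqrt{77} \approx 4.1995 \cdot 10^{5} - 675.67 i$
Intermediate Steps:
$R{\left(B \right)} = B \left(\sqrt{B} - B^{2}\right)$ ($R{\left(B \right)} = - (\left(B^{2} + \left(B - B\right) B\right) - \sqrt{B}) B = - (\left(B^{2} + 0 B\right) - \sqrt{B}) B = - (\left(B^{2} + 0\right) - \sqrt{B}) B = - (B^{2} - \sqrt{B}) B = \left(\sqrt{B} - B^{2}\right) B = B \left(\sqrt{B} - B^{2}\right)$)
$-36579 + R{\left(-77 \right)} = -36579 + \left(\left(-77\right)^{\frac{3}{2}} - \left(-77\right)^{3}\right) = -36579 - \left(-456533 + 77 i \sqrt{77}\right) = -36579 + \left(- 77 i \sqrt{77} + 456533\right) = -36579 + \left(456533 - 77 i \sqrt{77}\right) = 419954 - 77 i \sqrt{77}$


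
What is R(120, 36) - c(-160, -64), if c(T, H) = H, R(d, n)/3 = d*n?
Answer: 13024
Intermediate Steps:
R(d, n) = 3*d*n (R(d, n) = 3*(d*n) = 3*d*n)
R(120, 36) - c(-160, -64) = 3*120*36 - 1*(-64) = 12960 + 64 = 13024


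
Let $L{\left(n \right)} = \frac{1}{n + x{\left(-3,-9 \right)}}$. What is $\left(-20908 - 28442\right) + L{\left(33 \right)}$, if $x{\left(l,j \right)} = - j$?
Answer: $- \frac{2072699}{42} \approx -49350.0$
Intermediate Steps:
$L{\left(n \right)} = \frac{1}{9 + n}$ ($L{\left(n \right)} = \frac{1}{n - -9} = \frac{1}{n + 9} = \frac{1}{9 + n}$)
$\left(-20908 - 28442\right) + L{\left(33 \right)} = \left(-20908 - 28442\right) + \frac{1}{9 + 33} = \left(-20908 - 28442\right) + \frac{1}{42} = -49350 + \frac{1}{42} = - \frac{2072699}{42}$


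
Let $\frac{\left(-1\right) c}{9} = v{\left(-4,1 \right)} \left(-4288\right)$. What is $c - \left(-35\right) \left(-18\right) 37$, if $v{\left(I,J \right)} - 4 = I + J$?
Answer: $15282$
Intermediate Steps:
$v{\left(I,J \right)} = 4 + I + J$ ($v{\left(I,J \right)} = 4 + \left(I + J\right) = 4 + I + J$)
$c = 38592$ ($c = - 9 \left(4 - 4 + 1\right) \left(-4288\right) = - 9 \cdot 1 \left(-4288\right) = \left(-9\right) \left(-4288\right) = 38592$)
$c - \left(-35\right) \left(-18\right) 37 = 38592 - \left(-35\right) \left(-18\right) 37 = 38592 - 630 \cdot 37 = 38592 - 23310 = 15282$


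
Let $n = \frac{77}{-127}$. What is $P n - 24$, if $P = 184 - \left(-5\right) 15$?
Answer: $- \frac{22991}{127} \approx -181.03$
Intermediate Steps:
$P = 259$ ($P = 184 - -75 = 184 + 75 = 259$)
$n = - \frac{77}{127}$ ($n = 77 \left(- \frac{1}{127}\right) = - \frac{77}{127} \approx -0.6063$)
$P n - 24 = 259 \left(- \frac{77}{127}\right) - 24 = - \frac{19943}{127} - 24 = - \frac{22991}{127}$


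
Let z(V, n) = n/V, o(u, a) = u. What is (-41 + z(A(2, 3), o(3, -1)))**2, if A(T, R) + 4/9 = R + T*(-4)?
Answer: 4145296/2401 ≈ 1726.5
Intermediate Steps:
A(T, R) = -4/9 + R - 4*T (A(T, R) = -4/9 + (R + T*(-4)) = -4/9 + (R - 4*T) = -4/9 + R - 4*T)
(-41 + z(A(2, 3), o(3, -1)))**2 = (-41 + 3/(-4/9 + 3 - 4*2))**2 = (-41 + 3/(-4/9 + 3 - 8))**2 = (-41 + 3/(-49/9))**2 = (-41 + 3*(-9/49))**2 = (-41 - 27/49)**2 = (-2036/49)**2 = 4145296/2401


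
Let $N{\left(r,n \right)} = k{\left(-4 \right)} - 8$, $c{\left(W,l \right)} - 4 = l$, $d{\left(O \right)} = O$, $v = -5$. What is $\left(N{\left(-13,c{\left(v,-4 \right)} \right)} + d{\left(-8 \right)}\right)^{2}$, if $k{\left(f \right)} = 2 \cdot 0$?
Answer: $256$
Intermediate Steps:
$c{\left(W,l \right)} = 4 + l$
$k{\left(f \right)} = 0$
$N{\left(r,n \right)} = -8$ ($N{\left(r,n \right)} = 0 - 8 = -8$)
$\left(N{\left(-13,c{\left(v,-4 \right)} \right)} + d{\left(-8 \right)}\right)^{2} = \left(-8 - 8\right)^{2} = \left(-16\right)^{2} = 256$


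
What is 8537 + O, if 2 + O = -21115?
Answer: -12580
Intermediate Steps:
O = -21117 (O = -2 - 21115 = -21117)
8537 + O = 8537 - 21117 = -12580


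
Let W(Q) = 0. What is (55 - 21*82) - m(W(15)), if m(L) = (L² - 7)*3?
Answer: -1646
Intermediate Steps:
m(L) = -21 + 3*L² (m(L) = (-7 + L²)*3 = -21 + 3*L²)
(55 - 21*82) - m(W(15)) = (55 - 21*82) - (-21 + 3*0²) = (55 - 1722) - (-21 + 3*0) = -1667 - (-21 + 0) = -1667 - 1*(-21) = -1667 + 21 = -1646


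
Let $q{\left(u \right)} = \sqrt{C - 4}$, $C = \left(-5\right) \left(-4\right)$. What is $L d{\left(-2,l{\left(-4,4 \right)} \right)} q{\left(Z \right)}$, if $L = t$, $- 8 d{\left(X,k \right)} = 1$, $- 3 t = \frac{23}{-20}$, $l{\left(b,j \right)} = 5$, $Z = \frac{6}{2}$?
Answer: $- \frac{23}{120} \approx -0.19167$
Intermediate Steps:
$Z = 3$ ($Z = 6 \cdot \frac{1}{2} = 3$)
$C = 20$
$t = \frac{23}{60}$ ($t = - \frac{23 \frac{1}{-20}}{3} = - \frac{23 \left(- \frac{1}{20}\right)}{3} = \left(- \frac{1}{3}\right) \left(- \frac{23}{20}\right) = \frac{23}{60} \approx 0.38333$)
$d{\left(X,k \right)} = - \frac{1}{8}$ ($d{\left(X,k \right)} = \left(- \frac{1}{8}\right) 1 = - \frac{1}{8}$)
$L = \frac{23}{60} \approx 0.38333$
$q{\left(u \right)} = 4$ ($q{\left(u \right)} = \sqrt{20 - 4} = \sqrt{16} = 4$)
$L d{\left(-2,l{\left(-4,4 \right)} \right)} q{\left(Z \right)} = \frac{23}{60} \left(- \frac{1}{8}\right) 4 = \left(- \frac{23}{480}\right) 4 = - \frac{23}{120}$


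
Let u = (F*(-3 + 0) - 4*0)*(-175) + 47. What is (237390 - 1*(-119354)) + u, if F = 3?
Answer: 358366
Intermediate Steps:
u = 1622 (u = (3*(-3 + 0) - 4*0)*(-175) + 47 = (3*(-3) + 0)*(-175) + 47 = (-9 + 0)*(-175) + 47 = -9*(-175) + 47 = 1575 + 47 = 1622)
(237390 - 1*(-119354)) + u = (237390 - 1*(-119354)) + 1622 = (237390 + 119354) + 1622 = 356744 + 1622 = 358366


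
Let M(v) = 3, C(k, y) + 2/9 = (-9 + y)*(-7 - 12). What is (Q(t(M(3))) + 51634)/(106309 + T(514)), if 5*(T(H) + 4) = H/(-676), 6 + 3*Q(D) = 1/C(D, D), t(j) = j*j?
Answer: 87255545/179655193 ≈ 0.48568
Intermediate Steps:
C(k, y) = 1537/9 - 19*y (C(k, y) = -2/9 + (-9 + y)*(-7 - 12) = -2/9 + (-9 + y)*(-19) = -2/9 + (171 - 19*y) = 1537/9 - 19*y)
t(j) = j²
Q(D) = -2 + 1/(3*(1537/9 - 19*D))
T(H) = -4 - H/3380 (T(H) = -4 + (H/(-676))/5 = -4 + (H*(-1/676))/5 = -4 + (-H/676)/5 = -4 - H/3380)
(Q(t(M(3))) + 51634)/(106309 + T(514)) = ((3071 - 342*3²)/(-1537 + 171*3²) + 51634)/(106309 + (-4 - 1/3380*514)) = ((3071 - 342*9)/(-1537 + 171*9) + 51634)/(106309 + (-4 - 257/1690)) = ((3071 - 3078)/(-1537 + 1539) + 51634)/(106309 - 7017/1690) = (-7/2 + 51634)/(179655193/1690) = ((½)*(-7) + 51634)*(1690/179655193) = (-7/2 + 51634)*(1690/179655193) = (103261/2)*(1690/179655193) = 87255545/179655193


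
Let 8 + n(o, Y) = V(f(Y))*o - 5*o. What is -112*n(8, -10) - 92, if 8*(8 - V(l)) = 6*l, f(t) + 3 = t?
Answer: -10620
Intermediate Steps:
f(t) = -3 + t
V(l) = 8 - 3*l/4
n(o, Y) = -8 - 5*o + o*(41/4 - 3*Y/4) (n(o, Y) = -8 + ((8 - 3*(-3 + Y)/4)*o - 5*o) = -8 + ((8 + (9/4 - 3*Y/4))*o - 5*o) = -8 + ((41/4 - 3*Y/4)*o - 5*o) = -8 + (o*(41/4 - 3*Y/4) - 5*o) = -8 + (-5*o + o*(41/4 - 3*Y/4)) = -8 - 5*o + o*(41/4 - 3*Y/4))
-112*n(8, -10) - 92 = -112*(-8 + (21/4)*8 - ¾*(-10)*8) - 92 = -112*(-8 + 42 + 60) - 92 = -112*94 - 92 = -10528 - 92 = -10620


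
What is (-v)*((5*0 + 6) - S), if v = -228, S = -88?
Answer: 21432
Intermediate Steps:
(-v)*((5*0 + 6) - S) = (-1*(-228))*((5*0 + 6) - 1*(-88)) = 228*((0 + 6) + 88) = 228*(6 + 88) = 228*94 = 21432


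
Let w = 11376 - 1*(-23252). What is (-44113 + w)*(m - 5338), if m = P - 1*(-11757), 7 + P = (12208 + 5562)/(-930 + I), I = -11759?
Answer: -771548769530/12689 ≈ -6.0805e+7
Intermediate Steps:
w = 34628 (w = 11376 + 23252 = 34628)
P = -106593/12689 (P = -7 + (12208 + 5562)/(-930 - 11759) = -7 + 17770/(-12689) = -7 + 17770*(-1/12689) = -7 - 17770/12689 = -106593/12689 ≈ -8.4004)
m = 149077980/12689 (m = -106593/12689 - 1*(-11757) = -106593/12689 + 11757 = 149077980/12689 ≈ 11749.)
(-44113 + w)*(m - 5338) = (-44113 + 34628)*(149077980/12689 - 5338) = -9485*81344098/12689 = -771548769530/12689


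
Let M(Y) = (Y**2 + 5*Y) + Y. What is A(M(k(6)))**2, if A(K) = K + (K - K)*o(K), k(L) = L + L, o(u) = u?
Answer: 46656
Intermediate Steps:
k(L) = 2*L
M(Y) = Y**2 + 6*Y
A(K) = K (A(K) = K + (K - K)*K = K + 0*K = K + 0 = K)
A(M(k(6)))**2 = ((2*6)*(6 + 2*6))**2 = (12*(6 + 12))**2 = (12*18)**2 = 216**2 = 46656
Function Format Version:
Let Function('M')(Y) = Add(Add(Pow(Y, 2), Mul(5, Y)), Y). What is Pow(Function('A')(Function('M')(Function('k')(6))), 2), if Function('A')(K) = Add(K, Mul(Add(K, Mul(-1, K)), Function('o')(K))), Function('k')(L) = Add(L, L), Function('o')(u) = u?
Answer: 46656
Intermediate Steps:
Function('k')(L) = Mul(2, L)
Function('M')(Y) = Add(Pow(Y, 2), Mul(6, Y))
Function('A')(K) = K (Function('A')(K) = Add(K, Mul(Add(K, Mul(-1, K)), K)) = Add(K, Mul(0, K)) = Add(K, 0) = K)
Pow(Function('A')(Function('M')(Function('k')(6))), 2) = Pow(Mul(Mul(2, 6), Add(6, Mul(2, 6))), 2) = Pow(Mul(12, Add(6, 12)), 2) = Pow(Mul(12, 18), 2) = Pow(216, 2) = 46656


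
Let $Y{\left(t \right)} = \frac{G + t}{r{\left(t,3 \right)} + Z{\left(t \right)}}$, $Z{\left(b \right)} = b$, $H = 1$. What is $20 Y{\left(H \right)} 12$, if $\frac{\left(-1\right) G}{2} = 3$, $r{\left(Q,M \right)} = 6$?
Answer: $- \frac{1200}{7} \approx -171.43$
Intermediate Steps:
$G = -6$ ($G = \left(-2\right) 3 = -6$)
$Y{\left(t \right)} = \frac{-6 + t}{6 + t}$
$20 Y{\left(H \right)} 12 = 20 \frac{-6 + 1}{6 + 1} \cdot 12 = 20 \cdot \frac{1}{7} \left(-5\right) 12 = 20 \left(- \frac{5}{7}\right) 12 = \left(- \frac{100}{7}\right) 12 = - \frac{1200}{7}$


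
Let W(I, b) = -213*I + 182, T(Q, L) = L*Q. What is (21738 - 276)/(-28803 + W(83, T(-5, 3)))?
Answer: -10731/23150 ≈ -0.46354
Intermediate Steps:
W(I, b) = 182 - 213*I
(21738 - 276)/(-28803 + W(83, T(-5, 3))) = (21738 - 276)/(-28803 + (182 - 213*83)) = 21462/(-28803 + (182 - 17679)) = 21462/(-28803 - 17497) = 21462/(-46300) = 21462*(-1/46300) = -10731/23150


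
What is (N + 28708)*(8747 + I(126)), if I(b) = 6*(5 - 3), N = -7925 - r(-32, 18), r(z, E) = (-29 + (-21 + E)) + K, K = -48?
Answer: 182739017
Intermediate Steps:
r(z, E) = -98 + E (r(z, E) = (-29 + (-21 + E)) - 48 = (-50 + E) - 48 = -98 + E)
N = -7845 (N = -7925 - (-98 + 18) = -7925 - 1*(-80) = -7925 + 80 = -7845)
I(b) = 12 (I(b) = 6*2 = 12)
(N + 28708)*(8747 + I(126)) = (-7845 + 28708)*(8747 + 12) = 20863*8759 = 182739017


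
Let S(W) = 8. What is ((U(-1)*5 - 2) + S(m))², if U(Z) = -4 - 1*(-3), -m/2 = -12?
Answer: 1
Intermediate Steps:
m = 24 (m = -2*(-12) = 24)
U(Z) = -1 (U(Z) = -4 + 3 = -1)
((U(-1)*5 - 2) + S(m))² = ((-1*5 - 2) + 8)² = ((-5 - 2) + 8)² = (-7 + 8)² = 1² = 1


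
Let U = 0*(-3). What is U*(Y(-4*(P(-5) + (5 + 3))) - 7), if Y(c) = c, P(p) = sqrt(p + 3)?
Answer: 0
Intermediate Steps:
P(p) = sqrt(3 + p)
U = 0
U*(Y(-4*(P(-5) + (5 + 3))) - 7) = 0*(-4*(sqrt(3 - 5) + (5 + 3)) - 7) = 0*(-4*(sqrt(-2) + 8) - 7) = 0*(-4*(I*sqrt(2) + 8) - 7) = 0*(-4*(8 + I*sqrt(2)) - 7) = 0*((-32 - 4*I*sqrt(2)) - 7) = 0*(-39 - 4*I*sqrt(2)) = 0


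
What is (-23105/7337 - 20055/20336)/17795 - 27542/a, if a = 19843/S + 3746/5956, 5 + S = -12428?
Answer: 541512065654356269715169/19013458272266046160 ≈ 28480.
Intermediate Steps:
S = -12433 (S = -5 - 12428 = -12433)
a = -35805445/37025474 (a = 19843/(-12433) + 3746/5956 = 19843*(-1/12433) + 3746*(1/5956) = -19843/12433 + 1873/2978 = -35805445/37025474 ≈ -0.96705)
(-23105/7337 - 20055/20336)/17795 - 27542/a = (-23105/7337 - 20055/20336)/17795 - 27542/(-35805445/37025474) = (-23105*1/7337 - 20055*1/20336)*(1/17795) - 27542*(-37025474/35805445) = (-23105/7337 - 20055/20336)*(1/17795) + 1019755604908/35805445 = -617006815/149205232*1/17795 + 1019755604908/35805445 = -123401363/531021420688 + 1019755604908/35805445 = 541512065654356269715169/19013458272266046160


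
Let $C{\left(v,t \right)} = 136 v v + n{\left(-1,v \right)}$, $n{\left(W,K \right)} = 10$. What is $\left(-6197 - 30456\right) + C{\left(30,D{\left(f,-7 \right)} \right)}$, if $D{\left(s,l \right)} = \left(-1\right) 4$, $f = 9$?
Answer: $85757$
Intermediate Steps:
$D{\left(s,l \right)} = -4$
$C{\left(v,t \right)} = 10 + 136 v^{2}$ ($C{\left(v,t \right)} = 136 v v + 10 = 136 v^{2} + 10 = 10 + 136 v^{2}$)
$\left(-6197 - 30456\right) + C{\left(30,D{\left(f,-7 \right)} \right)} = \left(-6197 - 30456\right) + \left(10 + 136 \cdot 30^{2}\right) = -36653 + \left(10 + 136 \cdot 900\right) = -36653 + \left(10 + 122400\right) = -36653 + 122410 = 85757$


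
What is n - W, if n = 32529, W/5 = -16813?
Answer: 116594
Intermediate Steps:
W = -84065 (W = 5*(-16813) = -84065)
n - W = 32529 - 1*(-84065) = 32529 + 84065 = 116594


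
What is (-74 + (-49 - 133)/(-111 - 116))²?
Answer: 276091456/51529 ≈ 5358.0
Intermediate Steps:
(-74 + (-49 - 133)/(-111 - 116))² = (-74 - 182/(-227))² = (-74 - 182*(-1/227))² = (-74 + 182/227)² = (-16616/227)² = 276091456/51529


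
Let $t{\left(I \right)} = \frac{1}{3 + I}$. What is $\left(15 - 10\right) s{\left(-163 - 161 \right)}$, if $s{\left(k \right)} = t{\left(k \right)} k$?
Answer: $\frac{540}{107} \approx 5.0467$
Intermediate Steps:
$s{\left(k \right)} = \frac{k}{3 + k}$
$\left(15 - 10\right) s{\left(-163 - 161 \right)} = \left(15 - 10\right) \frac{-163 - 161}{3 - 324} = 5 \left(- \frac{324}{3 - 324}\right) = 5 \left(- \frac{324}{-321}\right) = 5 \left(\left(-324\right) \left(- \frac{1}{321}\right)\right) = 5 \cdot \frac{108}{107} = \frac{540}{107}$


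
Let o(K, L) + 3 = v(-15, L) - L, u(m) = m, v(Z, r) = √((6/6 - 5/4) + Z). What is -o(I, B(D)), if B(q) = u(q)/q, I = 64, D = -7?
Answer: 4 - I*√61/2 ≈ 4.0 - 3.9051*I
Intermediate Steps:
v(Z, r) = √(-¼ + Z) (v(Z, r) = √((6*(⅙) - 5*¼) + Z) = √((1 - 5/4) + Z) = √(-¼ + Z))
B(q) = 1 (B(q) = q/q = 1)
o(K, L) = -3 - L + I*√61/2 (o(K, L) = -3 + (√(-1 + 4*(-15))/2 - L) = -3 + (√(-1 - 60)/2 - L) = -3 + (√(-61)/2 - L) = -3 + ((I*√61)/2 - L) = -3 + (I*√61/2 - L) = -3 + (-L + I*√61/2) = -3 - L + I*√61/2)
-o(I, B(D)) = -(-3 - 1*1 + I*√61/2) = -(-3 - 1 + I*√61/2) = -(-4 + I*√61/2) = 4 - I*√61/2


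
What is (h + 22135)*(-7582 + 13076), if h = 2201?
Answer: 133701984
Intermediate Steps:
(h + 22135)*(-7582 + 13076) = (2201 + 22135)*(-7582 + 13076) = 24336*5494 = 133701984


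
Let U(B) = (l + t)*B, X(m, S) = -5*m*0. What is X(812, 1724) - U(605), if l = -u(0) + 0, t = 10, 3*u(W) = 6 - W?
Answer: -4840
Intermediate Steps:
u(W) = 2 - W/3 (u(W) = (6 - W)/3 = 2 - W/3)
X(m, S) = 0
l = -2 (l = -(2 - ⅓*0) + 0 = -(2 + 0) + 0 = -1*2 + 0 = -2 + 0 = -2)
U(B) = 8*B (U(B) = (-2 + 10)*B = 8*B)
X(812, 1724) - U(605) = 0 - 8*605 = 0 - 1*4840 = 0 - 4840 = -4840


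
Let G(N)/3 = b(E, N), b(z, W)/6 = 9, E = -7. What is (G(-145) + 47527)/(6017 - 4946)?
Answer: 47689/1071 ≈ 44.528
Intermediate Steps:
b(z, W) = 54 (b(z, W) = 6*9 = 54)
G(N) = 162 (G(N) = 3*54 = 162)
(G(-145) + 47527)/(6017 - 4946) = (162 + 47527)/(6017 - 4946) = 47689/1071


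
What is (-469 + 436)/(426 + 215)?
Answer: -33/641 ≈ -0.051482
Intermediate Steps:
(-469 + 436)/(426 + 215) = -33/641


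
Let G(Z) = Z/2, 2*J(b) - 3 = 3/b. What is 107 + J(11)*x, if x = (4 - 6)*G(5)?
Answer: 1087/11 ≈ 98.818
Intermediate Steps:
J(b) = 3/2 + 3/(2*b) (J(b) = 3/2 + (3/b)/2 = 3/2 + 3/(2*b))
G(Z) = Z/2 (G(Z) = Z*(½) = Z/2)
x = -5 (x = (4 - 6)*((½)*5) = -2*5/2 = -5)
107 + J(11)*x = 107 + ((3/2)*(1 + 11)/11)*(-5) = 107 + ((3/2)*(1/11)*12)*(-5) = 107 + (18/11)*(-5) = 107 - 90/11 = 1087/11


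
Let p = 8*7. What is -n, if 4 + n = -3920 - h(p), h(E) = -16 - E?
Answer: 3852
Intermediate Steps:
p = 56
n = -3852 (n = -4 + (-3920 - (-16 - 1*56)) = -4 + (-3920 - (-16 - 56)) = -4 + (-3920 - 1*(-72)) = -4 + (-3920 + 72) = -4 - 3848 = -3852)
-n = -1*(-3852) = 3852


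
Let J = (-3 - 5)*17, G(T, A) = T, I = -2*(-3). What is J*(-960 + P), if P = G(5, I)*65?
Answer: 86360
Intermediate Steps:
I = 6
J = -136 (J = -8*17 = -136)
P = 325 (P = 5*65 = 325)
J*(-960 + P) = -136*(-960 + 325) = -136*(-635) = 86360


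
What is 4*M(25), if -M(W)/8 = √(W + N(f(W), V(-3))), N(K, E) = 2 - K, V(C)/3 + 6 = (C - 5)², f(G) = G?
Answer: -32*√2 ≈ -45.255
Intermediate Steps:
V(C) = -18 + 3*(-5 + C)² (V(C) = -18 + 3*(C - 5)² = -18 + 3*(-5 + C)²)
M(W) = -8*√2 (M(W) = -8*√(W + (2 - W)) = -8*√2)
4*M(25) = 4*(-8*√2) = -32*√2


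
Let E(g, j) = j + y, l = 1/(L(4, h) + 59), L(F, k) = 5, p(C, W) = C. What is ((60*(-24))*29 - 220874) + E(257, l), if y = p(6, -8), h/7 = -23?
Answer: -16808191/64 ≈ -2.6263e+5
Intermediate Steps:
h = -161 (h = 7*(-23) = -161)
y = 6
l = 1/64 (l = 1/(5 + 59) = 1/64 ≈ 0.015625)
E(g, j) = 6 + j (E(g, j) = j + 6 = 6 + j)
((60*(-24))*29 - 220874) + E(257, l) = ((60*(-24))*29 - 220874) + (6 + 1/64) = (-1440*29 - 220874) + 385/64 = (-41760 - 220874) + 385/64 = -262634 + 385/64 = -16808191/64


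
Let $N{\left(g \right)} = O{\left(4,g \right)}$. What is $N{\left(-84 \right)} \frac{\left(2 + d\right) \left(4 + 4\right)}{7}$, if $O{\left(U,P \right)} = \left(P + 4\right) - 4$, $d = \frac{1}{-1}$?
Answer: $-96$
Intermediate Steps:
$d = -1$
$O{\left(U,P \right)} = P$ ($O{\left(U,P \right)} = \left(4 + P\right) - 4 = P$)
$N{\left(g \right)} = g$
$N{\left(-84 \right)} \frac{\left(2 + d\right) \left(4 + 4\right)}{7} = - 84 \frac{\left(2 - 1\right) \left(4 + 4\right)}{7} = - 84 \cdot 1 \cdot 8 \cdot \frac{1}{7} = - 84 \cdot 8 \cdot \frac{1}{7} = \left(-84\right) \frac{8}{7} = -96$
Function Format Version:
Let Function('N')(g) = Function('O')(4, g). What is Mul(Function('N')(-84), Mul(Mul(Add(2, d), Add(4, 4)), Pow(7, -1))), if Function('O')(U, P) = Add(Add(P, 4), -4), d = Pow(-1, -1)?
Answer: -96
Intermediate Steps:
d = -1
Function('O')(U, P) = P (Function('O')(U, P) = Add(Add(4, P), -4) = P)
Function('N')(g) = g
Mul(Function('N')(-84), Mul(Mul(Add(2, d), Add(4, 4)), Pow(7, -1))) = Mul(-84, Mul(Mul(Add(2, -1), Add(4, 4)), Pow(7, -1))) = Mul(-84, Mul(Mul(1, 8), Rational(1, 7))) = Mul(-84, Mul(8, Rational(1, 7))) = Mul(-84, Rational(8, 7)) = -96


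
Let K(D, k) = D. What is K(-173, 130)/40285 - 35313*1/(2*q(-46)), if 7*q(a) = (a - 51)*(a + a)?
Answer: -9961177139/719006680 ≈ -13.854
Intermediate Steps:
q(a) = 2*a*(-51 + a)/7 (q(a) = ((a - 51)*(a + a))/7 = ((-51 + a)*(2*a))/7 = (2*a*(-51 + a))/7 = 2*a*(-51 + a)/7)
K(-173, 130)/40285 - 35313*1/(2*q(-46)) = -173/40285 - 35313*(-7/(184*(-51 - 46))) = -173*1/40285 - 35313/(2*((2/7)*(-46)*(-97))) = -173/40285 - 35313/(2*(8924/7)) = -173/40285 - 35313/17848/7 = -173/40285 - 35313*7/17848 = -173/40285 - 247191/17848 = -9961177139/719006680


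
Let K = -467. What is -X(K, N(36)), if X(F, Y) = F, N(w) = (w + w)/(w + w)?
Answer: 467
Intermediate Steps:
N(w) = 1 (N(w) = (2*w)/((2*w)) = (2*w)*(1/(2*w)) = 1)
-X(K, N(36)) = -1*(-467) = 467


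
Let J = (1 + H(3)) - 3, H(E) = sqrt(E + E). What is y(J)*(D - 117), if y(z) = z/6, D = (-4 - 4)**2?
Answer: 53/3 - 53*sqrt(6)/6 ≈ -3.9705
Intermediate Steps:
D = 64 (D = (-8)**2 = 64)
H(E) = sqrt(2)*sqrt(E) (H(E) = sqrt(2*E) = sqrt(2)*sqrt(E))
J = -2 + sqrt(6) (J = (1 + sqrt(2)*sqrt(3)) - 3 = (1 + sqrt(6)) - 3 = -2 + sqrt(6) ≈ 0.44949)
y(z) = z/6 (y(z) = z*(1/6) = z/6)
y(J)*(D - 117) = ((-2 + sqrt(6))/6)*(64 - 117) = (-1/3 + sqrt(6)/6)*(-53) = 53/3 - 53*sqrt(6)/6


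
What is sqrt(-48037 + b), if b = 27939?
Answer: I*sqrt(20098) ≈ 141.77*I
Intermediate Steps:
sqrt(-48037 + b) = sqrt(-48037 + 27939) = sqrt(-20098) = I*sqrt(20098)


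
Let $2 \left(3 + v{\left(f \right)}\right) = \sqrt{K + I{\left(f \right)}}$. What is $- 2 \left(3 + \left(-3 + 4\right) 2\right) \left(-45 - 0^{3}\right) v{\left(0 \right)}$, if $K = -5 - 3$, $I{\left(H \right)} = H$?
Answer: $-1350 + 450 i \sqrt{2} \approx -1350.0 + 636.4 i$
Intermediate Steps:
$K = -8$ ($K = -5 - 3 = -8$)
$v{\left(f \right)} = -3 + \frac{\sqrt{-8 + f}}{2}$
$- 2 \left(3 + \left(-3 + 4\right) 2\right) \left(-45 - 0^{3}\right) v{\left(0 \right)} = - 2 \left(3 + \left(-3 + 4\right) 2\right) \left(-45 - 0^{3}\right) \left(-3 + \frac{\sqrt{-8 + 0}}{2}\right) = - 2 \left(3 + 1 \cdot 2\right) \left(-45 - 0\right) \left(-3 + \frac{\sqrt{-8}}{2}\right) = - 2 \left(3 + 2\right) \left(-45 + 0\right) \left(-3 + \frac{2 i \sqrt{2}}{2}\right) = \left(-2\right) 5 \left(-45\right) \left(-3 + i \sqrt{2}\right) = \left(-10\right) \left(-45\right) \left(-3 + i \sqrt{2}\right) = 450 \left(-3 + i \sqrt{2}\right) = -1350 + 450 i \sqrt{2}$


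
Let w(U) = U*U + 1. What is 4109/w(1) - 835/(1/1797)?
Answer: -2996881/2 ≈ -1.4984e+6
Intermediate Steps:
w(U) = 1 + U² (w(U) = U² + 1 = 1 + U²)
4109/w(1) - 835/(1/1797) = 4109/(1 + 1²) - 835/(1/1797) = 4109/(1 + 1) - 835/1/1797 = 4109/2 - 835*1797 = 4109*(½) - 1500495 = 4109/2 - 1500495 = -2996881/2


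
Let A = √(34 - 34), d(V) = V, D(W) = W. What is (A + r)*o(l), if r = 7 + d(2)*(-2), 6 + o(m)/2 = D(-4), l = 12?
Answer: -60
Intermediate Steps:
o(m) = -20 (o(m) = -12 + 2*(-4) = -12 - 8 = -20)
r = 3 (r = 7 + 2*(-2) = 7 - 4 = 3)
A = 0 (A = √0 = 0)
(A + r)*o(l) = (0 + 3)*(-20) = 3*(-20) = -60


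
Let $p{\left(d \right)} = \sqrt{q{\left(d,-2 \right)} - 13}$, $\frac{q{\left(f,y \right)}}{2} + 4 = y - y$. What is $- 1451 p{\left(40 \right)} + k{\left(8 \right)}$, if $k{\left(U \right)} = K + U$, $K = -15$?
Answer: $-7 - 1451 i \sqrt{21} \approx -7.0 - 6649.3 i$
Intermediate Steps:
$q{\left(f,y \right)} = -8$ ($q{\left(f,y \right)} = -8 + 2 \left(y - y\right) = -8 + 2 \cdot 0 = -8 + 0 = -8$)
$k{\left(U \right)} = -15 + U$
$p{\left(d \right)} = i \sqrt{21}$ ($p{\left(d \right)} = \sqrt{-8 - 13} = \sqrt{-21} = i \sqrt{21}$)
$- 1451 p{\left(40 \right)} + k{\left(8 \right)} = - 1451 i \sqrt{21} + \left(-15 + 8\right) = - 1451 i \sqrt{21} - 7 = -7 - 1451 i \sqrt{21}$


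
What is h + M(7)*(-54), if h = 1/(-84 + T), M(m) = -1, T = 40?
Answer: 2375/44 ≈ 53.977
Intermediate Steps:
h = -1/44 (h = 1/(-84 + 40) = 1/(-44) = -1/44 ≈ -0.022727)
h + M(7)*(-54) = -1/44 - 1*(-54) = -1/44 + 54 = 2375/44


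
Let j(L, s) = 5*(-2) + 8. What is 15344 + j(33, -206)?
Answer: 15342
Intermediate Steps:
j(L, s) = -2 (j(L, s) = -10 + 8 = -2)
15344 + j(33, -206) = 15344 - 2 = 15342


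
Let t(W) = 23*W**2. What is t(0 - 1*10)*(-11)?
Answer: -25300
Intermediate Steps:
t(0 - 1*10)*(-11) = (23*(0 - 1*10)**2)*(-11) = (23*(0 - 10)**2)*(-11) = (23*(-10)**2)*(-11) = (23*100)*(-11) = 2300*(-11) = -25300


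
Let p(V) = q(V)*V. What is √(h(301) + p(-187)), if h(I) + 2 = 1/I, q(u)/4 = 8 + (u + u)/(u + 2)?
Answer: I*√23250468605245/55685 ≈ 86.592*I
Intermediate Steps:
q(u) = 32 + 8*u/(2 + u) (q(u) = 4*(8 + (u + u)/(u + 2)) = 4*(8 + (2*u)/(2 + u)) = 4*(8 + 2*u/(2 + u)) = 32 + 8*u/(2 + u))
h(I) = -2 + 1/I
p(V) = 8*V*(8 + 5*V)/(2 + V) (p(V) = (8*(8 + 5*V)/(2 + V))*V = 8*V*(8 + 5*V)/(2 + V))
√(h(301) + p(-187)) = √((-2 + 1/301) + 8*(-187)*(8 + 5*(-187))/(2 - 187)) = √((-2 + 1/301) + 8*(-187)*(8 - 935)/(-185)) = √(-601/301 + 8*(-187)*(-1/185)*(-927)) = √(-601/301 - 1386792/185) = √(-417535577/55685) = I*√23250468605245/55685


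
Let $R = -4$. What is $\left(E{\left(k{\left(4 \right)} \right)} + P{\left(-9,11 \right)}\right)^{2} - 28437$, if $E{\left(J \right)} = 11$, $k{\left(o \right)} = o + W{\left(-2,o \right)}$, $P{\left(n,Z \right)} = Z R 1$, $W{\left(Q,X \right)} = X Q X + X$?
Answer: $-27348$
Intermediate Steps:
$W{\left(Q,X \right)} = X + Q X^{2}$ ($W{\left(Q,X \right)} = Q X X + X = Q X^{2} + X = X + Q X^{2}$)
$P{\left(n,Z \right)} = - 4 Z$ ($P{\left(n,Z \right)} = Z \left(-4\right) 1 = - 4 Z 1 = - 4 Z$)
$k{\left(o \right)} = o + o \left(1 - 2 o\right)$
$\left(E{\left(k{\left(4 \right)} \right)} + P{\left(-9,11 \right)}\right)^{2} - 28437 = \left(11 - 44\right)^{2} - 28437 = \left(-33\right)^{2} - 28437 = 1089 - 28437 = -27348$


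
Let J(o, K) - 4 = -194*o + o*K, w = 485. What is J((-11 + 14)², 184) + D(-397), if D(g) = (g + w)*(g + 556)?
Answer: 13906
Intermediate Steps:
D(g) = (485 + g)*(556 + g) (D(g) = (g + 485)*(g + 556) = (485 + g)*(556 + g))
J(o, K) = 4 - 194*o + K*o (J(o, K) = 4 + (-194*o + o*K) = 4 + (-194*o + K*o) = 4 - 194*o + K*o)
J((-11 + 14)², 184) + D(-397) = (4 - 194*(-11 + 14)² + 184*(-11 + 14)²) + (269660 + (-397)² + 1041*(-397)) = (4 - 194*3² + 184*3²) + (269660 + 157609 - 413277) = (4 - 194*9 + 184*9) + 13992 = (4 - 1746 + 1656) + 13992 = -86 + 13992 = 13906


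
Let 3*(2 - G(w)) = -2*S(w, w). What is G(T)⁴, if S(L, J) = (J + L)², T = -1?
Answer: 38416/81 ≈ 474.27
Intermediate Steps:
G(w) = 2 + 8*w²/3 (G(w) = 2 - (-2)*(w + w)²/3 = 2 - (-2)*(2*w)²/3 = 2 - (-2)*4*w²/3 = 2 - (-8)*w²/3 = 2 + 8*w²/3)
G(T)⁴ = (2 + (8/3)*(-1)²)⁴ = (2 + (8/3)*1)⁴ = (2 + 8/3)⁴ = (14/3)⁴ = 38416/81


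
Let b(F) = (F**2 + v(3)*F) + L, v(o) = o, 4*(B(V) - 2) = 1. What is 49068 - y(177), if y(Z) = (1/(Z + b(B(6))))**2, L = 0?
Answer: 447816206732/9126441 ≈ 49068.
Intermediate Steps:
B(V) = 9/4 (B(V) = 2 + (1/4)*1 = 2 + 1/4 = 9/4)
b(F) = F**2 + 3*F (b(F) = (F**2 + 3*F) + 0 = F**2 + 3*F)
y(Z) = (189/16 + Z)**(-2) (y(Z) = (1/(Z + 9*(3 + 9/4)/4))**2 = (1/(Z + (9/4)*(21/4)))**2 = (1/(Z + 189/16))**2 = (1/(189/16 + Z))**2 = (189/16 + Z)**(-2))
49068 - y(177) = 49068 - 256/(189 + 16*177)**2 = 49068 - 256/(189 + 2832)**2 = 49068 - 256/3021**2 = 49068 - 256/9126441 = 447816206732/9126441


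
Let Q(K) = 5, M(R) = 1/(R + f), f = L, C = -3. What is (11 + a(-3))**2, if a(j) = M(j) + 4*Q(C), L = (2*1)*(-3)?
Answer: 77284/81 ≈ 954.12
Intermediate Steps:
L = -6 (L = 2*(-3) = -6)
f = -6
M(R) = 1/(-6 + R) (M(R) = 1/(R - 6) = 1/(-6 + R))
a(j) = 20 + 1/(-6 + j) (a(j) = 1/(-6 + j) + 4*5 = 1/(-6 + j) + 20 = 20 + 1/(-6 + j))
(11 + a(-3))**2 = (11 + (-119 + 20*(-3))/(-6 - 3))**2 = (11 + (-119 - 60)/(-9))**2 = (11 - 1/9*(-179))**2 = (11 + 179/9)**2 = (278/9)**2 = 77284/81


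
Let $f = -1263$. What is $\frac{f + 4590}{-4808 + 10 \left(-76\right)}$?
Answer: $- \frac{1109}{1856} \approx -0.59752$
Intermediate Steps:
$\frac{f + 4590}{-4808 + 10 \left(-76\right)} = \frac{-1263 + 4590}{-4808 + 10 \left(-76\right)} = \frac{3327}{-4808 - 760} = \frac{3327}{-5568} = 3327 \left(- \frac{1}{5568}\right) = - \frac{1109}{1856}$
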